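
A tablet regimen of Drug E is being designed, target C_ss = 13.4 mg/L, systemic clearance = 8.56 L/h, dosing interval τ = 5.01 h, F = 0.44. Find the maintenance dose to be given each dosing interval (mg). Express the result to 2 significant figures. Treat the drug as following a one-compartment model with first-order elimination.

At steady state, F × (Dose/τ) = Css × CL.
Dose = Css × CL × τ / F = 13.4 × 8.560 × 5.01 / 0.44 = 1306 mg

1300 mg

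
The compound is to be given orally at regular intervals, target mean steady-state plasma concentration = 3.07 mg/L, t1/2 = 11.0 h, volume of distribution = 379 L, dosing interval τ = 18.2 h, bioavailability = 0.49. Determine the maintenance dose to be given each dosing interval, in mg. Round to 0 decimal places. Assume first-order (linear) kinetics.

2723 mg

k = ln2 / t½ = 0.693147 / 11.0 = 0.06301 h⁻¹
CL = k × Vd = 0.06301 × 379 = 23.88 L/h
At steady state, F × (Dose/τ) = Css × CL.
Dose = Css × CL × τ / F = 3.07 × 23.88 × 18.2 / 0.49 = 2723 mg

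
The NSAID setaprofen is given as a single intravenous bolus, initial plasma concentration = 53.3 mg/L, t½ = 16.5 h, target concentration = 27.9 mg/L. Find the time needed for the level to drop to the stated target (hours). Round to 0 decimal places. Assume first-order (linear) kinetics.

k = ln2 / t½ = 0.693147 / 16.5 = 0.04201 h⁻¹
t = ln(C₀ / C) / k = ln(53.30 / 27.9) / 0.04201
  = ln(1.910) / 0.04201 = 0.6471 / 0.04201 = 15.40 h

15 h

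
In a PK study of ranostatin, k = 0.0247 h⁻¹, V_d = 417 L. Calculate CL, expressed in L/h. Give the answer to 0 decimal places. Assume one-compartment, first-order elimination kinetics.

10 L/h

CL = k × Vd = 0.0247 × 417 = 10.30 L/h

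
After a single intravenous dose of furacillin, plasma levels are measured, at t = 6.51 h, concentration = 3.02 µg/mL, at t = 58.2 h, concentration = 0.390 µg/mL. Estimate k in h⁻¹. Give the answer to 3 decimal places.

0.040 h⁻¹

k = ln(C₁/C₂) / (t₂ − t₁) = ln(3.02/0.390) / (58.2 − 6.51)
  = 2.047 / 51.69 = 0.03960 h⁻¹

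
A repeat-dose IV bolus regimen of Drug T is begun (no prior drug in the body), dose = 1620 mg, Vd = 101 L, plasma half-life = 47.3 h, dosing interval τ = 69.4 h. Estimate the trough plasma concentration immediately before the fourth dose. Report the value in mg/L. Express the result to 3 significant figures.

8.66 mg/L

C₀ per dose = Dose / Vd = 1620 / 101 = 16.04 mg/L
k = ln2 / t½ = 0.693147 / 47.3 = 0.01465 h⁻¹
Fraction remaining after one interval: r = e^(−kτ) = e^(−0.01465 × 69.4) = 0.3618
Before dose 4, 3 doses have been given (aged 1τ, 2τ, 3τ).
C_trough = C₀ × (r + r² + … + r^3) = C₀ × r(1−r^3)/(1−r)
        = 16.04 × 0.3618 × (1 − 0.04736) / (1 − 0.3618) = 8.663 mg/L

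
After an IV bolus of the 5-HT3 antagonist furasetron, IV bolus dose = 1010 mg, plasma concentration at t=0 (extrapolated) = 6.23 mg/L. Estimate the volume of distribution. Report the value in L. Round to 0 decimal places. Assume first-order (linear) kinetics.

Vd = Dose / C₀ = 1010 / 6.23 = 162.1 L

162 L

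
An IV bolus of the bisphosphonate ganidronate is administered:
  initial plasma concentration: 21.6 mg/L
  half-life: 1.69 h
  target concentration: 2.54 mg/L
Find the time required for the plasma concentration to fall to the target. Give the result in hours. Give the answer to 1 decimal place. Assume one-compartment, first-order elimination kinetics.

k = ln2 / t½ = 0.693147 / 1.69 = 0.4101 h⁻¹
t = ln(C₀ / C) / k = ln(21.60 / 2.54) / 0.4101
  = ln(8.504) / 0.4101 = 2.141 / 0.4101 = 5.221 h

5.2 h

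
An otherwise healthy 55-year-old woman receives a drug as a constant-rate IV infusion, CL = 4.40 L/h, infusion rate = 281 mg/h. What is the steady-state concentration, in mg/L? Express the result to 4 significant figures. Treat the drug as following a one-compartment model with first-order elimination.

63.86 mg/L

At steady state Css = R₀ / CL = 281 / 4.400 = 63.86 mg/L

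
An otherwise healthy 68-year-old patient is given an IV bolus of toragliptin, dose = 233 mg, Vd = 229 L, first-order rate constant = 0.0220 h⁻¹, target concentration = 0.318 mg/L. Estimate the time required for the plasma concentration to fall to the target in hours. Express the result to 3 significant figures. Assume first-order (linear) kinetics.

C₀ = Dose / Vd = 233.0 / 229 = 1.017 mg/L
t = ln(C₀ / C) / k = ln(1.017 / 0.318) / 0.02200
  = ln(3.198) / 0.02200 = 1.163 / 0.02200 = 52.86 h

52.9 h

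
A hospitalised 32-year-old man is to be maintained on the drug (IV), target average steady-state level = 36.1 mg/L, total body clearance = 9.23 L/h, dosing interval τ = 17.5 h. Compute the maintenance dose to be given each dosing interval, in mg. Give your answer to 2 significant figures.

5800 mg

At steady state, Dose/τ = Css × CL.
Dose = Css × CL × τ = 36.1 × 9.230 × 17.5 = 5831 mg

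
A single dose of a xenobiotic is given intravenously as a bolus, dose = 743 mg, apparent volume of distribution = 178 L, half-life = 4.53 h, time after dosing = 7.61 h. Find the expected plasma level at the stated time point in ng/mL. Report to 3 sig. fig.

1300 ng/mL

C₀ = Dose / Vd = 743.0 / 178 = 4.174 mg/L
k = ln2 / t½ = 0.693147 / 4.53 = 0.1530 h⁻¹
C = C₀ · e^(−k·t) = 4.174 × e^(−0.1530 × 7.61)
  = 4.174 × 0.3121 = 1.303 mg/L
Convert: 1.303 mg/L × 1000 = 1303 ng/mL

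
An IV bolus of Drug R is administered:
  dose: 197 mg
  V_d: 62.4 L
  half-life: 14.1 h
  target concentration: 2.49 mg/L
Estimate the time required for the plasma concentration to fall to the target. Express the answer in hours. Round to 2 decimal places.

4.83 h

C₀ = Dose / Vd = 197.0 / 62.4 = 3.157 mg/L
k = ln2 / t½ = 0.693147 / 14.1 = 0.04916 h⁻¹
t = ln(C₀ / C) / k = ln(3.157 / 2.49) / 0.04916
  = ln(1.268) / 0.04916 = 0.2374 / 0.04916 = 4.829 h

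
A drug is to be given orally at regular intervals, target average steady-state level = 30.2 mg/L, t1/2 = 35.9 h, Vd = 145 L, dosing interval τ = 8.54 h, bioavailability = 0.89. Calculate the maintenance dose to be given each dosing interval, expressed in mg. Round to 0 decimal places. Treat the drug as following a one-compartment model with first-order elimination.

811 mg

k = ln2 / t½ = 0.693147 / 35.9 = 0.01931 h⁻¹
CL = k × Vd = 0.01931 × 145 = 2.800 L/h
At steady state, F × (Dose/τ) = Css × CL.
Dose = Css × CL × τ / F = 30.2 × 2.800 × 8.54 / 0.89 = 811.4 mg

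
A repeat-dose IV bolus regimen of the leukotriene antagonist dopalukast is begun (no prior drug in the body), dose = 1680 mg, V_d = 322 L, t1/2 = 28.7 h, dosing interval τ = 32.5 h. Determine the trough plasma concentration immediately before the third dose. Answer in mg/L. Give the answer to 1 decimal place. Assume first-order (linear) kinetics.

3.5 mg/L

C₀ per dose = Dose / Vd = 1680 / 322 = 5.217 mg/L
k = ln2 / t½ = 0.693147 / 28.7 = 0.02415 h⁻¹
Fraction remaining after one interval: r = e^(−kτ) = e^(−0.02415 × 32.5) = 0.4562
Before dose 3, 2 doses have been given (aged 1τ, 2τ).
C_trough = C₀ × (r + r²) = 5.217 × (0.4562 + 0.2081) = 3.466 mg/L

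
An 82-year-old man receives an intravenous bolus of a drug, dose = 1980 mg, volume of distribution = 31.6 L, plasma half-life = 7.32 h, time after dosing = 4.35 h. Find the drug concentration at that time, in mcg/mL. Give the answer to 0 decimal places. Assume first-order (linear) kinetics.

C₀ = Dose / Vd = 1980 / 31.6 = 62.66 mg/L
k = ln2 / t½ = 0.693147 / 7.32 = 0.09469 h⁻¹
C = C₀ · e^(−k·t) = 62.66 × e^(−0.09469 × 4.35)
  = 62.66 × 0.6624 = 41.51 mg/L
(41.51 mg/L = 41.51 mcg/mL)

42 mcg/mL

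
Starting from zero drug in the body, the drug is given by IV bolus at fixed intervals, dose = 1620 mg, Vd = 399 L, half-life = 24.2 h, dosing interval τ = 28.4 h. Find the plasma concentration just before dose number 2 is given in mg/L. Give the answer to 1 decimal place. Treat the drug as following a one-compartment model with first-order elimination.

C₀ per dose = Dose / Vd = 1620 / 399 = 4.060 mg/L
k = ln2 / t½ = 0.693147 / 24.2 = 0.02864 h⁻¹
Fraction remaining after one interval: r = e^(−kτ) = e^(−0.02864 × 28.4) = 0.4434
Before dose 2, 1 dose has been given (aged 1τ).
C_trough = C₀ × r = 4.060 × 0.4434 = 1.800 mg/L

1.8 mg/L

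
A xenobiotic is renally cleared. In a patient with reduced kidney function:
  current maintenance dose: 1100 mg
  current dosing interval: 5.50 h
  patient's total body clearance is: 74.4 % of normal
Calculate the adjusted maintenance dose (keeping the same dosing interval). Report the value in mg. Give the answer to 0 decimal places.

818 mg

To keep the same average steady-state level, dosing rate must scale with clearance.
CL ratio = 74.4 / 100 = 0.7440
New dose (same interval) = 1100 × 0.7440 = 818.4 mg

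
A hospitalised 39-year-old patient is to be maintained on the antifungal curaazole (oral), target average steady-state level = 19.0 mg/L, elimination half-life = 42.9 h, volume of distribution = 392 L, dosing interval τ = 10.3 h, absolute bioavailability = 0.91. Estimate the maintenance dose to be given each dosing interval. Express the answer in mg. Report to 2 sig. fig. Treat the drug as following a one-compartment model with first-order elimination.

1400 mg

k = ln2 / t½ = 0.693147 / 42.9 = 0.01616 h⁻¹
CL = k × Vd = 0.01616 × 392 = 6.335 L/h
At steady state, F × (Dose/τ) = Css × CL.
Dose = Css × CL × τ / F = 19.0 × 6.335 × 10.3 / 0.91 = 1362 mg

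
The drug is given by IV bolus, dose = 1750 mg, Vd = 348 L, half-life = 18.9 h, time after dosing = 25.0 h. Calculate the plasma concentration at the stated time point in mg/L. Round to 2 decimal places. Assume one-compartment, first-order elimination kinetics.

C₀ = Dose / Vd = 1750 / 348 = 5.029 mg/L
k = ln2 / t½ = 0.693147 / 18.9 = 0.03667 h⁻¹
C = C₀ · e^(−k·t) = 5.029 × e^(−0.03667 × 25.0)
  = 5.029 × 0.3998 = 2.011 mg/L

2.01 mg/L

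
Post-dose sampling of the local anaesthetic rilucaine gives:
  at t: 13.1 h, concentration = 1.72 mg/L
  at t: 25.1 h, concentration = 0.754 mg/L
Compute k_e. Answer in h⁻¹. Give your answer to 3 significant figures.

k = ln(C₁/C₂) / (t₂ − t₁) = ln(1.72/0.754) / (25.1 − 13.1)
  = 0.8247 / 12.00 = 0.06873 h⁻¹

0.0687 h⁻¹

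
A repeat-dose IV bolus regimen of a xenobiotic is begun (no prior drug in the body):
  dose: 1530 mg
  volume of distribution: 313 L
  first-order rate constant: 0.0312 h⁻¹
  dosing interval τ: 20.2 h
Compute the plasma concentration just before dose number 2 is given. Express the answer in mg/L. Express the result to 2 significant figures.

C₀ per dose = Dose / Vd = 1530 / 313 = 4.888 mg/L
Fraction remaining after one interval: r = e^(−kτ) = e^(−0.03120 × 20.2) = 0.5325
Before dose 2, 1 dose has been given (aged 1τ).
C_trough = C₀ × r = 4.888 × 0.5325 = 2.603 mg/L

2.6 mg/L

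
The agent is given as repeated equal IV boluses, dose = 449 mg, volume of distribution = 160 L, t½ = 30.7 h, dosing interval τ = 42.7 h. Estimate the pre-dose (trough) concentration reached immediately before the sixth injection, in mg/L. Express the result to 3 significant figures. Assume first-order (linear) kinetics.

1.72 mg/L

C₀ per dose = Dose / Vd = 449 / 160 = 2.806 mg/L
k = ln2 / t½ = 0.693147 / 30.7 = 0.02258 h⁻¹
Fraction remaining after one interval: r = e^(−kτ) = e^(−0.02258 × 42.7) = 0.3813
Before dose 6, 5 doses have been given (aged 1τ, 2τ, 3τ, 4τ, 5τ).
C_trough = C₀ × (r + r² + … + r^5) = C₀ × r(1−r^5)/(1−r)
        = 2.806 × 0.3813 × (1 − 0.008060) / (1 − 0.3813) = 1.715 mg/L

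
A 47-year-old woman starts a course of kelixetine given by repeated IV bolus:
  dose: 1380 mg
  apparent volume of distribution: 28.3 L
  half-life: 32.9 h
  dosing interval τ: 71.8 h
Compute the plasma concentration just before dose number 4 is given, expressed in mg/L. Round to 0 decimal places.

C₀ per dose = Dose / Vd = 1380 / 28.3 = 48.76 mg/L
k = ln2 / t½ = 0.693147 / 32.9 = 0.02107 h⁻¹
Fraction remaining after one interval: r = e^(−kτ) = e^(−0.02107 × 71.8) = 0.2203
Before dose 4, 3 doses have been given (aged 1τ, 2τ, 3τ).
C_trough = C₀ × (r + r² + … + r^3) = C₀ × r(1−r^3)/(1−r)
        = 48.76 × 0.2203 × (1 − 0.01069) / (1 − 0.2203) = 13.63 mg/L

14 mg/L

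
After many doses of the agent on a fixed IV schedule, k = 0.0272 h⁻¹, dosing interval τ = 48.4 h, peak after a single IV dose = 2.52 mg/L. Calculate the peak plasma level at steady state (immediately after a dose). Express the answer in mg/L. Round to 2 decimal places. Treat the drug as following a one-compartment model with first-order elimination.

3.44 mg/L

e^(−kτ) = e^(−0.02720 × 48.4) = 0.2681
Accumulation ratio R = 1 / (1 − e^(−kτ)) = 1 / (1 − 0.2681) = 1.366
Steady-state peak = C₀ × R = 2.52 × 1.366 = 3.442 mg/L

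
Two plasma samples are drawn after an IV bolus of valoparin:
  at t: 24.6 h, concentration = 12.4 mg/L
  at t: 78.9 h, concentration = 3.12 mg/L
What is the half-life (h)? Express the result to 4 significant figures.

27.28 h

k = ln(C₁/C₂) / (t₂ − t₁) = ln(12.4/3.12) / (78.9 − 24.6)
  = 1.380 / 54.30 = 0.02541 h⁻¹
t½ = ln2 / k = 0.693147 / 0.02541 = 27.28 h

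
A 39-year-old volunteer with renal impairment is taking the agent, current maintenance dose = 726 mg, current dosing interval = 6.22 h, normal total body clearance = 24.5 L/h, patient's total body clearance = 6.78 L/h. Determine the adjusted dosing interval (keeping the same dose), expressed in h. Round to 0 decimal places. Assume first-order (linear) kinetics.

To keep the same average steady-state level, dosing rate must scale with clearance.
CL ratio = 6.78 / 24.5 = 0.2767
New interval (same dose) = 6.22 / 0.2767 = 22.48 h

22 h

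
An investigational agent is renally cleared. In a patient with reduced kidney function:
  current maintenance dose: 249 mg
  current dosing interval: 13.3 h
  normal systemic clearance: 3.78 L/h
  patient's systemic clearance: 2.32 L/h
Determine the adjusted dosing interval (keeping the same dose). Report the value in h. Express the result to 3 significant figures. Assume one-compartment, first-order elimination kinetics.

To keep the same average steady-state level, dosing rate must scale with clearance.
CL ratio = 2.32 / 3.78 = 0.6138
New interval (same dose) = 13.3 / 0.6138 = 21.67 h

21.7 h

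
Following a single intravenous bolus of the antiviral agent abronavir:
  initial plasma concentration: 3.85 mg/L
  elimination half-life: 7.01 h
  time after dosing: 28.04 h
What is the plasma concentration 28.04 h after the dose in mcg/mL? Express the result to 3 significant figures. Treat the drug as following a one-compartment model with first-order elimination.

k = ln2 / t½ = 0.693147 / 7.01 = 0.09888 h⁻¹
t / t½ = 28.04 / 7.01 = 4 half-lives
C = C₀ × (1/2)^4 = 3.850 × 0.06250 = 0.2406 mg/L
(0.2406 mg/L = 0.2406 mcg/mL)

0.241 mcg/mL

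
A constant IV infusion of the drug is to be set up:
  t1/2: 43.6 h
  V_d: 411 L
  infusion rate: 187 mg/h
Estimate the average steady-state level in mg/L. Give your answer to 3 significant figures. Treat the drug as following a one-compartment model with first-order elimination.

k = ln2 / t½ = 0.693147 / 43.6 = 0.01590 h⁻¹
CL = k × Vd = 0.01590 × 411 = 6.535 L/h
At steady state Css = R₀ / CL = 187 / 6.535 = 28.62 mg/L

28.6 mg/L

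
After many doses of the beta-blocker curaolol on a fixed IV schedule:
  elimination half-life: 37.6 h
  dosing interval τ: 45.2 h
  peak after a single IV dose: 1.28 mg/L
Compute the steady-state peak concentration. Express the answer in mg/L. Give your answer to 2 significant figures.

2.3 mg/L

k = ln2 / t½ = 0.693147 / 37.6 = 0.01843 h⁻¹
e^(−kτ) = e^(−0.01843 × 45.2) = 0.4347
Accumulation ratio R = 1 / (1 − e^(−kτ)) = 1 / (1 − 0.4347) = 1.769
Steady-state peak = C₀ × R = 1.28 × 1.769 = 2.264 mg/L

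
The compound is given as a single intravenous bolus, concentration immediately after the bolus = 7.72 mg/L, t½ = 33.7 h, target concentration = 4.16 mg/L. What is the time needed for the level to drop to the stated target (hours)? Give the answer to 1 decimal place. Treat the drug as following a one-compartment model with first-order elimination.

30.1 h

k = ln2 / t½ = 0.693147 / 33.7 = 0.02057 h⁻¹
t = ln(C₀ / C) / k = ln(7.720 / 4.16) / 0.02057
  = ln(1.856) / 0.02057 = 0.6184 / 0.02057 = 30.06 h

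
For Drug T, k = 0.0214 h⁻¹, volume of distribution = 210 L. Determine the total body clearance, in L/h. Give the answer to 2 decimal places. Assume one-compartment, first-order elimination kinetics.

CL = k × Vd = 0.0214 × 210 = 4.494 L/h

4.49 L/h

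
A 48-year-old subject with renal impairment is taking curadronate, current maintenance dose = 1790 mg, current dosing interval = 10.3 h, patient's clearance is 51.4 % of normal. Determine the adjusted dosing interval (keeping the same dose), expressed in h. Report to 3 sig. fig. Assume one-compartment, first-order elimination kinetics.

To keep the same average steady-state level, dosing rate must scale with clearance.
CL ratio = 51.4 / 100 = 0.5140
New interval (same dose) = 10.3 / 0.5140 = 20.04 h

20.0 h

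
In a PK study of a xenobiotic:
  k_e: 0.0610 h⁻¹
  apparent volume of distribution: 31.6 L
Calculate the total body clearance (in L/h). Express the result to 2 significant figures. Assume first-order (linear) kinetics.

1.9 L/h

CL = k × Vd = 0.0610 × 31.6 = 1.928 L/h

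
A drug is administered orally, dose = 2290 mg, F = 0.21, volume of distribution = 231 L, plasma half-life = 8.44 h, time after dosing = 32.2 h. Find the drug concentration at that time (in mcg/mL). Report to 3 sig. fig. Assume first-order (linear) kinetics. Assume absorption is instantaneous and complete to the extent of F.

0.148 mcg/mL

Amount reaching circulation = F × Dose = 0.21 × 2290 = 480.9 mg
C₀ = F·Dose / Vd = 480.9 / 231 = 2.082 mg/L
k = ln2 / t½ = 0.693147 / 8.44 = 0.08213 h⁻¹
C = C₀ · e^(−k·t) = 2.082 × e^(−0.08213 × 32.2)
  = 2.082 × 0.07103 = 0.1479 mg/L
(0.1479 mg/L = 0.1479 mcg/mL)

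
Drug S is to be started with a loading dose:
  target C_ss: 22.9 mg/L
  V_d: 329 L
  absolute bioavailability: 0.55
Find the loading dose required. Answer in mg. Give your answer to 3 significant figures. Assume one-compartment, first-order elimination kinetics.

LD = Css × Vd / F = 22.9 × 329 / 0.55 = 13700 mg

13700 mg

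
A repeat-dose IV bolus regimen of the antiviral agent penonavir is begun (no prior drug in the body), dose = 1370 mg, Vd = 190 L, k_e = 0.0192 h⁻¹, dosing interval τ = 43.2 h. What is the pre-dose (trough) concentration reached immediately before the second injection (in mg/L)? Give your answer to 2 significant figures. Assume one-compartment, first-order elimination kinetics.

C₀ per dose = Dose / Vd = 1370 / 190 = 7.211 mg/L
Fraction remaining after one interval: r = e^(−kτ) = e^(−0.01920 × 43.2) = 0.4363
Before dose 2, 1 dose has been given (aged 1τ).
C_trough = C₀ × r = 7.211 × 0.4363 = 3.146 mg/L

3.1 mg/L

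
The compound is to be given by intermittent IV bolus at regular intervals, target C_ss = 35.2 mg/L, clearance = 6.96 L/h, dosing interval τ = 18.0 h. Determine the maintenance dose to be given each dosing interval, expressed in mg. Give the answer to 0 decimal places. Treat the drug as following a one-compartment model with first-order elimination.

4410 mg

At steady state, Dose/τ = Css × CL.
Dose = Css × CL × τ = 35.2 × 6.960 × 18.0 = 4410 mg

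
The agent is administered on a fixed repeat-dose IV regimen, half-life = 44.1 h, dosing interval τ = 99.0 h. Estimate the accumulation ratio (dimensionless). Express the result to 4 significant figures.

k = ln2 / t½ = 0.693147 / 44.1 = 0.01572 h⁻¹
e^(−kτ) = e^(−0.01572 × 99.0) = 0.2109
Accumulation ratio R = 1 / (1 − e^(−kτ)) = 1 / (1 − 0.2109) = 1.267

1.267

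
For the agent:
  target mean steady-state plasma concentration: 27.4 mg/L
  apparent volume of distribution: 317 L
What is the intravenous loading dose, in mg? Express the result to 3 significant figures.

8690 mg

LD = Css × Vd = 27.4 × 317 = 8686 mg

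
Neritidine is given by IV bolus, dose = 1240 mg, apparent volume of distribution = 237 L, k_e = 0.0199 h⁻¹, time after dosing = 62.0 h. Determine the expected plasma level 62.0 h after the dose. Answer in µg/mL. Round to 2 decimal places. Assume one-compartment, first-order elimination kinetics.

C₀ = Dose / Vd = 1240 / 237 = 5.232 mg/L
C = C₀ · e^(−k·t) = 5.232 × e^(−0.01990 × 62.0)
  = 5.232 × 0.2912 = 1.524 mg/L
(1.524 mg/L = 1.524 µg/mL)

1.52 µg/mL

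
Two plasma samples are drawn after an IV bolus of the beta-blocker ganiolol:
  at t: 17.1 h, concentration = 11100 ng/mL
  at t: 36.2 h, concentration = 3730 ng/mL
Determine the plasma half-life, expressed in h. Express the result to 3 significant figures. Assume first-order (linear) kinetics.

12.1 h

k = ln(C₁/C₂) / (t₂ − t₁) = ln(11100/3730) / (36.2 − 17.1)
  = 1.091 / 19.10 = 0.05712 h⁻¹
t½ = ln2 / k = 0.693147 / 0.05712 = 12.13 h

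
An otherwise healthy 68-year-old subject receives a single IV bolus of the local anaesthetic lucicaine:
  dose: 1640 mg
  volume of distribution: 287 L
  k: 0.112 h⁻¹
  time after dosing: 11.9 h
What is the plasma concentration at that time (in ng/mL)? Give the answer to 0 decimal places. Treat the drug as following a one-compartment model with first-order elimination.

1507 ng/mL

C₀ = Dose / Vd = 1640 / 287 = 5.714 mg/L
C = C₀ · e^(−k·t) = 5.714 × e^(−0.1120 × 11.9)
  = 5.714 × 0.2637 = 1.507 mg/L
Convert: 1.507 mg/L × 1000 = 1507 ng/mL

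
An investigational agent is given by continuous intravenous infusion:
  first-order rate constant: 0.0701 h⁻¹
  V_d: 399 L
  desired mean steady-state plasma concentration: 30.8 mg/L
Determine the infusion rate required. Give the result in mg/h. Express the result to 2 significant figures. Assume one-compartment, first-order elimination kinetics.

860 mg/h

CL = k × Vd = 0.07010 × 399 = 27.97 L/h
At steady state, infusion rate R₀ = Css × CL = 30.8 × 27.97 = 861.5 mg/h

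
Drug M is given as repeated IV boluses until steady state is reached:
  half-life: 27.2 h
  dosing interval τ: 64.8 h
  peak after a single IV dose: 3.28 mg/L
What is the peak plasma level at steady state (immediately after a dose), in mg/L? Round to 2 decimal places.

4.06 mg/L

k = ln2 / t½ = 0.693147 / 27.2 = 0.02548 h⁻¹
e^(−kτ) = e^(−0.02548 × 64.8) = 0.1918
Accumulation ratio R = 1 / (1 − e^(−kτ)) = 1 / (1 − 0.1918) = 1.237
Steady-state peak = C₀ × R = 3.28 × 1.237 = 4.057 mg/L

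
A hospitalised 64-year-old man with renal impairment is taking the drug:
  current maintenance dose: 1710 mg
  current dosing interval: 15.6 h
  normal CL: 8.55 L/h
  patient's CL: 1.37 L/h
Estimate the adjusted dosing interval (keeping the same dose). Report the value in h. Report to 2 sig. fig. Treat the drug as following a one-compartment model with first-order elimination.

To keep the same average steady-state level, dosing rate must scale with clearance.
CL ratio = 1.37 / 8.55 = 0.1602
New interval (same dose) = 15.6 / 0.1602 = 97.38 h

97 h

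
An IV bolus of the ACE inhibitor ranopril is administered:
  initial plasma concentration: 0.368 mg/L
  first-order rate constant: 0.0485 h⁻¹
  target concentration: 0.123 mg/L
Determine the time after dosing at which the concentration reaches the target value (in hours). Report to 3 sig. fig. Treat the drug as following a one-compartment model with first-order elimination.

t = ln(C₀ / C) / k = ln(0.3680 / 0.123) / 0.04850
  = ln(2.992) / 0.04850 = 1.096 / 0.04850 = 22.60 h

22.6 h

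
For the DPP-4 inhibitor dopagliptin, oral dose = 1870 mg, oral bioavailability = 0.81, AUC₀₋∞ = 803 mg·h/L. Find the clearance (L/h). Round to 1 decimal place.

1.9 L/h

CL = F·Dose / AUC = 0.81 × 1870 / 803 = 1.886 L/h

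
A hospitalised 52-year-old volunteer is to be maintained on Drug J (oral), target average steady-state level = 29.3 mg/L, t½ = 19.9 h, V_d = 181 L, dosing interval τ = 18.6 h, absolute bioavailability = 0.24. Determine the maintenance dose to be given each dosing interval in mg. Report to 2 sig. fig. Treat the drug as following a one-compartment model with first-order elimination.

k = ln2 / t½ = 0.693147 / 19.9 = 0.03483 h⁻¹
CL = k × Vd = 0.03483 × 181 = 6.304 L/h
At steady state, F × (Dose/τ) = Css × CL.
Dose = Css × CL × τ / F = 29.3 × 6.304 × 18.6 / 0.24 = 14310 mg

14000 mg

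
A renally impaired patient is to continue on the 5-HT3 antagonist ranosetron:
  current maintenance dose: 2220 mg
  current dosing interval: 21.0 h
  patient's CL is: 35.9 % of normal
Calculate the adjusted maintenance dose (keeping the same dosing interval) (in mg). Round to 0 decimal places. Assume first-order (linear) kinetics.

To keep the same average steady-state level, dosing rate must scale with clearance.
CL ratio = 35.9 / 100 = 0.3590
New dose (same interval) = 2220 × 0.3590 = 797.0 mg

797 mg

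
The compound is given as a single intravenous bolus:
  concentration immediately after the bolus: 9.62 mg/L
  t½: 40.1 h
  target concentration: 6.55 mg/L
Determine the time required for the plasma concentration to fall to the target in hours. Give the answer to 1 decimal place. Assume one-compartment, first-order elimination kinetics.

k = ln2 / t½ = 0.693147 / 40.1 = 0.01729 h⁻¹
t = ln(C₀ / C) / k = ln(9.620 / 6.55) / 0.01729
  = ln(1.469) / 0.01729 = 0.3846 / 0.01729 = 22.24 h

22.2 h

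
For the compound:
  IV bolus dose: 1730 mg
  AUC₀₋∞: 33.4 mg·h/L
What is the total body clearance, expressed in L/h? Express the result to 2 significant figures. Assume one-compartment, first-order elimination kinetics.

52 L/h

CL = Dose / AUC = 1730 / 33.4 = 51.80 L/h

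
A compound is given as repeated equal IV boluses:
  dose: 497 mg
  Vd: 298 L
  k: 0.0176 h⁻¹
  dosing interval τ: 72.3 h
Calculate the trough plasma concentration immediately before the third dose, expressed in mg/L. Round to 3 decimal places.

0.598 mg/L

C₀ per dose = Dose / Vd = 497 / 298 = 1.668 mg/L
Fraction remaining after one interval: r = e^(−kτ) = e^(−0.01760 × 72.3) = 0.2801
Before dose 3, 2 doses have been given (aged 1τ, 2τ).
C_trough = C₀ × (r + r²) = 1.668 × (0.2801 + 0.07846) = 0.5981 mg/L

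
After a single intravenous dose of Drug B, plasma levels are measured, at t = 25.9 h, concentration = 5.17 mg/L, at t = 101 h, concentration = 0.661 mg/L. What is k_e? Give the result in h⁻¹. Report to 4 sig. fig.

k = ln(C₁/C₂) / (t₂ − t₁) = ln(5.17/0.661) / (101 − 25.9)
  = 2.057 / 75.10 = 0.02739 h⁻¹

0.02739 h⁻¹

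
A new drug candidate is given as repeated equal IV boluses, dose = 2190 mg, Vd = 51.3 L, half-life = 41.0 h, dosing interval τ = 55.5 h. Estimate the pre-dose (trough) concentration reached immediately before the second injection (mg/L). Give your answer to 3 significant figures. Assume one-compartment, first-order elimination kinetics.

16.7 mg/L

C₀ per dose = Dose / Vd = 2190 / 51.3 = 42.69 mg/L
k = ln2 / t½ = 0.693147 / 41.0 = 0.01691 h⁻¹
Fraction remaining after one interval: r = e^(−kτ) = e^(−0.01691 × 55.5) = 0.3912
Before dose 2, 1 dose has been given (aged 1τ).
C_trough = C₀ × r = 42.69 × 0.3912 = 16.70 mg/L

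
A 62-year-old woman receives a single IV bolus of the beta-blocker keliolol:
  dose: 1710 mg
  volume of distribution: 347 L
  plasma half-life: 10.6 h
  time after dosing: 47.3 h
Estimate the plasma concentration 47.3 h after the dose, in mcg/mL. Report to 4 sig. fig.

C₀ = Dose / Vd = 1710 / 347 = 4.928 mg/L
k = ln2 / t½ = 0.693147 / 10.6 = 0.06539 h⁻¹
C = C₀ · e^(−k·t) = 4.928 × e^(−0.06539 × 47.3)
  = 4.928 × 0.04537 = 0.2236 mg/L
(0.2236 mg/L = 0.2236 mcg/mL)

0.2236 mcg/mL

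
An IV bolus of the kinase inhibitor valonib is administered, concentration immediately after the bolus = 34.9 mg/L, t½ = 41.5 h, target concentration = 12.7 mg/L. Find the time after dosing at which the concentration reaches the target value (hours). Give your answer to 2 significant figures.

61 h

k = ln2 / t½ = 0.693147 / 41.5 = 0.01670 h⁻¹
t = ln(C₀ / C) / k = ln(34.90 / 12.7) / 0.01670
  = ln(2.748) / 0.01670 = 1.011 / 0.01670 = 60.54 h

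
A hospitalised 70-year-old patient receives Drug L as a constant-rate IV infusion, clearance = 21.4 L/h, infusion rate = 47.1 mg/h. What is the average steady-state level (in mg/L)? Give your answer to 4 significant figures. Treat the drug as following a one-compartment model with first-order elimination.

At steady state Css = R₀ / CL = 47.1 / 21.40 = 2.201 mg/L

2.201 mg/L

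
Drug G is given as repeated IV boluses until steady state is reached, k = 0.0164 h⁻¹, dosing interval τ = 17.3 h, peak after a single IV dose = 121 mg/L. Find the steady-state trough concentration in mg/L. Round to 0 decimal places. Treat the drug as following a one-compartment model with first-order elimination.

369 mg/L

e^(−kτ) = e^(−0.01640 × 17.3) = 0.7530
Accumulation ratio R = 1 / (1 − e^(−kτ)) = 1 / (1 − 0.7530) = 4.049
Steady-state trough = C₀ × R × e^(−kτ) = 121 × 4.049 × 0.7530 = 368.9 mg/L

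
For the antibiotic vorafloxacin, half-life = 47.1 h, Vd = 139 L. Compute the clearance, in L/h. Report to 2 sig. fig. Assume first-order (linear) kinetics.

k = ln2 / t½ = 0.693147 / 47.1 = 0.01472 h⁻¹
CL = k × Vd = 0.01472 × 139 = 2.046 L/h

2.0 L/h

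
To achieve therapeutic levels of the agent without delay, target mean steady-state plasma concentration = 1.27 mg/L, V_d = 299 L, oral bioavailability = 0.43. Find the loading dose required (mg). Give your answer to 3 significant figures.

LD = Css × Vd / F = 1.27 × 299 / 0.43 = 883.1 mg

883 mg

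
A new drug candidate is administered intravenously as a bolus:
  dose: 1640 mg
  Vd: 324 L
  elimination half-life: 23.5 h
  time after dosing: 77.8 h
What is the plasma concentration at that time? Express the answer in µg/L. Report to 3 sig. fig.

510 µg/L

C₀ = Dose / Vd = 1640 / 324 = 5.062 mg/L
k = ln2 / t½ = 0.693147 / 23.5 = 0.02950 h⁻¹
C = C₀ · e^(−k·t) = 5.062 × e^(−0.02950 × 77.8)
  = 5.062 × 0.1008 = 0.5102 mg/L
Convert: 0.5102 mg/L × 1000 = 510.2 µg/L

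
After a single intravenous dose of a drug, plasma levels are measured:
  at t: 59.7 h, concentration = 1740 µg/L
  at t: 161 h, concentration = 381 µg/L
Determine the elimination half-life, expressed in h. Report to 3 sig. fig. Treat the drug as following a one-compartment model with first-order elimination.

k = ln(C₁/C₂) / (t₂ − t₁) = ln(1740/381) / (161 − 59.7)
  = 1.519 / 101.3 = 0.01500 h⁻¹
t½ = ln2 / k = 0.693147 / 0.01500 = 46.21 h

46.2 h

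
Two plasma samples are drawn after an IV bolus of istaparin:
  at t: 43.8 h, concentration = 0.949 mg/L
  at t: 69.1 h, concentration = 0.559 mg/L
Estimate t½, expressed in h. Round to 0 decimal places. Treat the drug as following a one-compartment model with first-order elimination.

k = ln(C₁/C₂) / (t₂ − t₁) = ln(0.949/0.559) / (69.1 − 43.8)
  = 0.5293 / 25.30 = 0.02092 h⁻¹
t½ = ln2 / k = 0.693147 / 0.02092 = 33.13 h

33 h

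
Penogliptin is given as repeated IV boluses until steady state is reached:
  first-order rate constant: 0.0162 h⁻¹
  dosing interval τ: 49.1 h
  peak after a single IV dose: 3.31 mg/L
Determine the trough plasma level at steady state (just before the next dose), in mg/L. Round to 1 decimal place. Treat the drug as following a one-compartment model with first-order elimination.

2.7 mg/L

e^(−kτ) = e^(−0.01620 × 49.1) = 0.4514
Accumulation ratio R = 1 / (1 − e^(−kτ)) = 1 / (1 − 0.4514) = 1.823
Steady-state trough = C₀ × R × e^(−kτ) = 3.31 × 1.823 × 0.4514 = 2.724 mg/L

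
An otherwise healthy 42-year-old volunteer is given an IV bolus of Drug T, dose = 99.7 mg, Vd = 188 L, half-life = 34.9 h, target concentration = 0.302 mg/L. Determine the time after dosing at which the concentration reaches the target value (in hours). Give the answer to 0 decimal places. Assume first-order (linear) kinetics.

28 h

C₀ = Dose / Vd = 99.70 / 188 = 0.5303 mg/L
k = ln2 / t½ = 0.693147 / 34.9 = 0.01986 h⁻¹
t = ln(C₀ / C) / k = ln(0.5303 / 0.302) / 0.01986
  = ln(1.756) / 0.01986 = 0.5630 / 0.01986 = 28.35 h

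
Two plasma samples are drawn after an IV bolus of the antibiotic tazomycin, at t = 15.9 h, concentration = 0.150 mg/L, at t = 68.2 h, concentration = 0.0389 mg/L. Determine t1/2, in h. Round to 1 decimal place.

26.9 h

k = ln(C₁/C₂) / (t₂ − t₁) = ln(0.150/0.0389) / (68.2 − 15.9)
  = 1.350 / 52.30 = 0.02581 h⁻¹
t½ = ln2 / k = 0.693147 / 0.02581 = 26.86 h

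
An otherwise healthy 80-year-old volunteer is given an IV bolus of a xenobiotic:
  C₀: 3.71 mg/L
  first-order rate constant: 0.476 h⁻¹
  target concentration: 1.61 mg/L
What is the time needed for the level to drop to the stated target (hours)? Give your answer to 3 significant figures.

t = ln(C₀ / C) / k = ln(3.710 / 1.61) / 0.4760
  = ln(2.304) / 0.4760 = 0.8346 / 0.4760 = 1.753 h

1.75 h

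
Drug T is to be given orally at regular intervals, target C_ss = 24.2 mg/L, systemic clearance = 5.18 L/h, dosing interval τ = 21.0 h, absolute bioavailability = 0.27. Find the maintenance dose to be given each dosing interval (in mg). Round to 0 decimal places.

9750 mg

At steady state, F × (Dose/τ) = Css × CL.
Dose = Css × CL × τ / F = 24.2 × 5.180 × 21.0 / 0.27 = 9750 mg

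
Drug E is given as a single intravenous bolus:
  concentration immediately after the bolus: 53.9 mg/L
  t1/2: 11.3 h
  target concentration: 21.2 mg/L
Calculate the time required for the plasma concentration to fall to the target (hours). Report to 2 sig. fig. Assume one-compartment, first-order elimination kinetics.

k = ln2 / t½ = 0.693147 / 11.3 = 0.06134 h⁻¹
t = ln(C₀ / C) / k = ln(53.90 / 21.2) / 0.06134
  = ln(2.542) / 0.06134 = 0.9330 / 0.06134 = 15.21 h

15 h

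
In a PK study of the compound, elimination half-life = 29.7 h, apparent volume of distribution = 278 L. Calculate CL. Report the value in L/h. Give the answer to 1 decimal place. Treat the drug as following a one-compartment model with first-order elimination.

k = ln2 / t½ = 0.693147 / 29.7 = 0.02334 h⁻¹
CL = k × Vd = 0.02334 × 278 = 6.489 L/h

6.5 L/h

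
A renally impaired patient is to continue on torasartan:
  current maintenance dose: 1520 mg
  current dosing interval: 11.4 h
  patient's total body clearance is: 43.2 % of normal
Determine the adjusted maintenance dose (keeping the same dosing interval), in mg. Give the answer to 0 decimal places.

657 mg

To keep the same average steady-state level, dosing rate must scale with clearance.
CL ratio = 43.2 / 100 = 0.4320
New dose (same interval) = 1520 × 0.4320 = 656.6 mg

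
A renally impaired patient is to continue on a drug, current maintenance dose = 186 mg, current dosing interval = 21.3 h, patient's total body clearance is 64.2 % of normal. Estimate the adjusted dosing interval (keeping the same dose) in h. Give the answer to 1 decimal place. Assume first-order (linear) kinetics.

33.2 h

To keep the same average steady-state level, dosing rate must scale with clearance.
CL ratio = 64.2 / 100 = 0.6420
New interval (same dose) = 21.3 / 0.6420 = 33.18 h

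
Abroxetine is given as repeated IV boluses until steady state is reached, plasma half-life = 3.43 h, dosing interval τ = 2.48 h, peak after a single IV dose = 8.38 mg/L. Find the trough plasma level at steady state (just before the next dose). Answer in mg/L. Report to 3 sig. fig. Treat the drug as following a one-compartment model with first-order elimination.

k = ln2 / t½ = 0.693147 / 3.43 = 0.2021 h⁻¹
e^(−kτ) = e^(−0.2021 × 2.48) = 0.6058
Accumulation ratio R = 1 / (1 − e^(−kτ)) = 1 / (1 − 0.6058) = 2.537
Steady-state trough = C₀ × R × e^(−kτ) = 8.38 × 2.537 × 0.6058 = 12.88 mg/L

12.9 mg/L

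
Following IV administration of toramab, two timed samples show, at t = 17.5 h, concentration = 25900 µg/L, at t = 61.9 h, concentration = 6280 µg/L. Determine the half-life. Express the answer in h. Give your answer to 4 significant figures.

21.72 h

k = ln(C₁/C₂) / (t₂ − t₁) = ln(25900/6280) / (61.9 − 17.5)
  = 1.417 / 44.40 = 0.03191 h⁻¹
t½ = ln2 / k = 0.693147 / 0.03191 = 21.72 h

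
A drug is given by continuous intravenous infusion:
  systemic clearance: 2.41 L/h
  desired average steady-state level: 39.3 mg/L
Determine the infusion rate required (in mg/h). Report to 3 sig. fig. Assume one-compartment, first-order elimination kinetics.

94.7 mg/h

At steady state, infusion rate R₀ = Css × CL = 39.3 × 2.410 = 94.71 mg/h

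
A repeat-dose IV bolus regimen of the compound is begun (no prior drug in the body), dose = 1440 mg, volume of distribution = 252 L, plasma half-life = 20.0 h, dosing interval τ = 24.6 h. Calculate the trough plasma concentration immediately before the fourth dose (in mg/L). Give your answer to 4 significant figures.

3.917 mg/L

C₀ per dose = Dose / Vd = 1440 / 252 = 5.714 mg/L
k = ln2 / t½ = 0.693147 / 20.0 = 0.03466 h⁻¹
Fraction remaining after one interval: r = e^(−kτ) = e^(−0.03466 × 24.6) = 0.4263
Before dose 4, 3 doses have been given (aged 1τ, 2τ, 3τ).
C_trough = C₀ × (r + r² + … + r^3) = C₀ × r(1−r^3)/(1−r)
        = 5.714 × 0.4263 × (1 − 0.07747) / (1 − 0.4263) = 3.917 mg/L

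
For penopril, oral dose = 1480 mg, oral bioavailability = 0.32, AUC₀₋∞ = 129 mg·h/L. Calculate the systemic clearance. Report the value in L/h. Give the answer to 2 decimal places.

3.67 L/h

CL = F·Dose / AUC = 0.32 × 1480 / 129 = 3.671 L/h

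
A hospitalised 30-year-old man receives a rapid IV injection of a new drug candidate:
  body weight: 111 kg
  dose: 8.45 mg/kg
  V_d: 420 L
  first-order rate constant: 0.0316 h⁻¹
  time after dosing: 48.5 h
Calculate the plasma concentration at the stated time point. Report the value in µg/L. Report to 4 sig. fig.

482.3 µg/L

Total dose = 8.45 × 111 = 938.0 mg
C₀ = Dose / Vd = 938.0 / 420 = 2.233 mg/L
C = C₀ · e^(−k·t) = 2.233 × e^(−0.03160 × 48.5)
  = 2.233 × 0.2160 = 0.4823 mg/L
Convert: 0.4823 mg/L × 1000 = 482.3 µg/L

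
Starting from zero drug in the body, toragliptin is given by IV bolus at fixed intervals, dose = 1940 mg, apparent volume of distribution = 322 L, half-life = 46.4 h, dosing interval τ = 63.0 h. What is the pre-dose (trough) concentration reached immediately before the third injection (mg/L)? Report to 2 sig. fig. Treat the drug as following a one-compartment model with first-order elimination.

3.3 mg/L

C₀ per dose = Dose / Vd = 1940 / 322 = 6.025 mg/L
k = ln2 / t½ = 0.693147 / 46.4 = 0.01494 h⁻¹
Fraction remaining after one interval: r = e^(−kτ) = e^(−0.01494 × 63.0) = 0.3902
Before dose 3, 2 doses have been given (aged 1τ, 2τ).
C_trough = C₀ × (r + r²) = 6.025 × (0.3902 + 0.1523) = 3.269 mg/L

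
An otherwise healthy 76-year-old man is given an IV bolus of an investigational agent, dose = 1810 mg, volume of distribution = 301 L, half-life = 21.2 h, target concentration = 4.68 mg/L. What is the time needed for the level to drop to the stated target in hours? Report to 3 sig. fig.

C₀ = Dose / Vd = 1810 / 301 = 6.013 mg/L
k = ln2 / t½ = 0.693147 / 21.2 = 0.03270 h⁻¹
t = ln(C₀ / C) / k = ln(6.013 / 4.68) / 0.03270
  = ln(1.285) / 0.03270 = 0.2508 / 0.03270 = 7.670 h

7.67 h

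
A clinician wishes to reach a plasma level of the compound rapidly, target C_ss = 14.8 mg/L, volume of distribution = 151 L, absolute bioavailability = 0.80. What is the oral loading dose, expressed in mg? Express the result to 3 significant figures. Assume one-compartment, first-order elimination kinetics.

LD = Css × Vd / F = 14.8 × 151 / 0.80 = 2794 mg

2790 mg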